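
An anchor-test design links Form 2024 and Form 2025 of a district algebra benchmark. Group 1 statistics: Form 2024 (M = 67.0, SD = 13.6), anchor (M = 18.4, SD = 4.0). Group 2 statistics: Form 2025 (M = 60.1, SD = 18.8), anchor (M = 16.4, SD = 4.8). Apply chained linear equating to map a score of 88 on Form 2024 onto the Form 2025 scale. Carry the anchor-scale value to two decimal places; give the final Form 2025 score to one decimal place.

Form 2024 → anchor (Group 1): v = (4.0/13.6)(88 − 67.0) + 18.4 = 24.58
anchor → Form 2025 (Group 2): y = (18.8/4.8)(24.58 − 16.4) + 60.1 = 92.1

92.1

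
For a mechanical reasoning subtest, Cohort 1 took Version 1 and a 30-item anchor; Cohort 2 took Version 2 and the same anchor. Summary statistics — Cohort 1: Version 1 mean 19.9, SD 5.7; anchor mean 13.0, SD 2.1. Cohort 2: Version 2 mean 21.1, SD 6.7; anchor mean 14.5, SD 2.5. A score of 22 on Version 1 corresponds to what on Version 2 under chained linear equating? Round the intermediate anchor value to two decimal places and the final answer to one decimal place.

19.1

Version 1 → anchor (Cohort 1): v = (2.1/5.7)(22 − 19.9) + 13.0 = 13.77
anchor → Version 2 (Cohort 2): y = (6.7/2.5)(13.77 − 14.5) + 21.1 = 19.1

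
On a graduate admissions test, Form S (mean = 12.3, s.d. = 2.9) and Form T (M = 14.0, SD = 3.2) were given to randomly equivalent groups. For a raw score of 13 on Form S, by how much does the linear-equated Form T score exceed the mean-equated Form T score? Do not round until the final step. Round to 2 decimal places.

0.07

Mean-equated: 13 + (14.0 − 12.3) = 14.70
Linear-equated: (3.2/2.9)(13 − 12.3) + 14.0 = 14.772
Difference = 14.772 − 14.70 = 0.07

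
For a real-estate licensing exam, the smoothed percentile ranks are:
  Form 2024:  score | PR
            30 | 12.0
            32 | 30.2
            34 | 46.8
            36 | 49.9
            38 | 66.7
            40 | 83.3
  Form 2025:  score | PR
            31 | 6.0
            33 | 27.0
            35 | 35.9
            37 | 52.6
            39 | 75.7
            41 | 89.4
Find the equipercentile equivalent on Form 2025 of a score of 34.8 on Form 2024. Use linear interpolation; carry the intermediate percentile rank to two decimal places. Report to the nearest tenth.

36.5

PR of 34.8 on Form 2024: 46.8 + (34.8 − 34)/(36 − 34) × (49.9 − 46.8) = 48.04
On Form 2025, PR 48.04 falls between score 35 (PR 35.9) and 37 (PR 52.6).
Interpolate: 35 + (48.04 − 35.9)/(52.6 − 35.9) × (37 − 35) = 36.5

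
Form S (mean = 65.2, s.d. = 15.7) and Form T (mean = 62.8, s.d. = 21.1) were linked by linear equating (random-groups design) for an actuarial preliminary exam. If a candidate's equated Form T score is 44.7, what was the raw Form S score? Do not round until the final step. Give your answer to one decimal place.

51.7

Invert y = (SD_Y/SD_X)(x − M_X) + M_Y:
x = (SD_X/SD_Y)(y − M_Y) + M_X = (15.7/21.1)(44.7 − 62.8) + 65.2
x = 0.744076 × -18.100 + 65.2 = 51.7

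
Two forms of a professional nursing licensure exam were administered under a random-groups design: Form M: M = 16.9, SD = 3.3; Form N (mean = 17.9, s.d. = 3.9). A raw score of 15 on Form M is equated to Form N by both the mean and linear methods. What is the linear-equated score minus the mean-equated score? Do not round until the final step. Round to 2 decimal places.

Mean-equated: 15 + (17.9 − 16.9) = 16.00
Linear-equated: (3.9/3.3)(15 − 16.9) + 17.9 = 15.655
Difference = 15.655 − 16.00 = -0.35

-0.35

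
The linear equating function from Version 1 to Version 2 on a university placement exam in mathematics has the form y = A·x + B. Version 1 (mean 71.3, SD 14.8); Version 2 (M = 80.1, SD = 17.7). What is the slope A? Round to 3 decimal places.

A = SD_Y / SD_X = 17.7 / 14.8 = 1.196

1.196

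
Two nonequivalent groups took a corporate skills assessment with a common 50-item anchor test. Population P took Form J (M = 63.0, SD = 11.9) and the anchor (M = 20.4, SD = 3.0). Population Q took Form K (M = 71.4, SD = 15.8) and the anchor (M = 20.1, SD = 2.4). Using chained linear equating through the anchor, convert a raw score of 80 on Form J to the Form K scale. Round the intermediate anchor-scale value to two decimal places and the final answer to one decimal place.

101.6

Form J → anchor (Population P): v = (3.0/11.9)(80 − 63.0) + 20.4 = 24.69
anchor → Form K (Population Q): y = (15.8/2.4)(24.69 − 20.1) + 71.4 = 101.6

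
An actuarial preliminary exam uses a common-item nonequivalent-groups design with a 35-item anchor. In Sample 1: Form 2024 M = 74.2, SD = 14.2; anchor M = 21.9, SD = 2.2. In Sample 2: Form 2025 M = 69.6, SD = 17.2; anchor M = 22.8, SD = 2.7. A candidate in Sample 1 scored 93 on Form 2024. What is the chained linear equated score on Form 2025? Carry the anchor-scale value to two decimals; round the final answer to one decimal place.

82.4

Form 2024 → anchor (Sample 1): v = (2.2/14.2)(93 − 74.2) + 21.9 = 24.81
anchor → Form 2025 (Sample 2): y = (17.2/2.7)(24.81 − 22.8) + 69.6 = 82.4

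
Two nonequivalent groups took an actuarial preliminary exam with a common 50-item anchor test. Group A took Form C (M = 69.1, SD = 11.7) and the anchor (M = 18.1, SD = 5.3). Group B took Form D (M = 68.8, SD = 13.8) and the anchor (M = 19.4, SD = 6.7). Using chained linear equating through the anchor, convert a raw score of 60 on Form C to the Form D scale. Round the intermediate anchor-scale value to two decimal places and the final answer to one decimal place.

Form C → anchor (Group A): v = (5.3/11.7)(60 − 69.1) + 18.1 = 13.98
anchor → Form D (Group B): y = (13.8/6.7)(13.98 − 19.4) + 68.8 = 57.6

57.6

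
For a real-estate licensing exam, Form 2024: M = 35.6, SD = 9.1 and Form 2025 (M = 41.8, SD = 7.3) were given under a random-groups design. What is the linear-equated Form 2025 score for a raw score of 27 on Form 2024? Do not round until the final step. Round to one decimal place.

Linear equating: y = (SD_Y/SD_X)(x − M_X) + M_Y
y = (7.3/9.1)(27 − 35.6) + 41.8
y = 0.802198 × -8.6 + 41.8 = -6.8989 + 41.8 = 34.9

34.9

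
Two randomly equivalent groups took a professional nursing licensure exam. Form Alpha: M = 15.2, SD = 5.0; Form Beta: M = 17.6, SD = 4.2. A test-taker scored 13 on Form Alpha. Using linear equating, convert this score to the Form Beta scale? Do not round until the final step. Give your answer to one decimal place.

15.8

Linear equating: y = (SD_Y/SD_X)(x − M_X) + M_Y
y = (4.2/5.0)(13 − 15.2) + 17.6
y = 0.840000 × -2.2 + 17.6 = -1.8480 + 17.6 = 15.8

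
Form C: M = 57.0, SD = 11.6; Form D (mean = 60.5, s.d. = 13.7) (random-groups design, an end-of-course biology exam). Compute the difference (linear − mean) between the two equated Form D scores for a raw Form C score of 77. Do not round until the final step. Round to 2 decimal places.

3.62

Mean-equated: 77 + (60.5 − 57.0) = 80.50
Linear-equated: (13.7/11.6)(77 − 57.0) + 60.5 = 84.121
Difference = 84.121 − 80.50 = 3.62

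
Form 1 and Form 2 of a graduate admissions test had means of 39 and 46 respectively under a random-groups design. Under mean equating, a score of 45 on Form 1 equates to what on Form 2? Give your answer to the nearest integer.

52

Mean equating: y = x + (M_Y − M_X) = 45 + (46 − 39) = 52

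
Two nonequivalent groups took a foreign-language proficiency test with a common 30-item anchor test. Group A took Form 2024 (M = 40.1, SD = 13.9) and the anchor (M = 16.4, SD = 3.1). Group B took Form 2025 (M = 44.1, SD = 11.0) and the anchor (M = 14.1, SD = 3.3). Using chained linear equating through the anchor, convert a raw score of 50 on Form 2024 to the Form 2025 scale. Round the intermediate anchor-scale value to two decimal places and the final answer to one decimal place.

59.1

Form 2024 → anchor (Group A): v = (3.1/13.9)(50 − 40.1) + 16.4 = 18.61
anchor → Form 2025 (Group B): y = (11.0/3.3)(18.61 − 14.1) + 44.1 = 59.1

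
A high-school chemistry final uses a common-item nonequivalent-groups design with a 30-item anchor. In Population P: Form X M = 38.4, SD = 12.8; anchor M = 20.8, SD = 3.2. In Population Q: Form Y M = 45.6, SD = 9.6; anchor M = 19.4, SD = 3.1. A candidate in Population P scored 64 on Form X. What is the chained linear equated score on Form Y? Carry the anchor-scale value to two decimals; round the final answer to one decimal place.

Form X → anchor (Population P): v = (3.2/12.8)(64 − 38.4) + 20.8 = 27.20
anchor → Form Y (Population Q): y = (9.6/3.1)(27.20 − 19.4) + 45.6 = 69.8

69.8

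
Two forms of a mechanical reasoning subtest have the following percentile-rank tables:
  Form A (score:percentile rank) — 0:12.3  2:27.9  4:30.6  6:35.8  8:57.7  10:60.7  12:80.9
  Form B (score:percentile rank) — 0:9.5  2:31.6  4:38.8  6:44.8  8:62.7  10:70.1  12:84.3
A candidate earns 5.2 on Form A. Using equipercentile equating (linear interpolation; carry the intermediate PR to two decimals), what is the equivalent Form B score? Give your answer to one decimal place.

2.6

PR of 5.2 on Form A: 30.6 + (5.2 − 4)/(6 − 4) × (35.8 − 30.6) = 33.72
On Form B, PR 33.72 falls between score 2 (PR 31.6) and 4 (PR 38.8).
Interpolate: 2 + (33.72 − 31.6)/(38.8 − 31.6) × (4 − 2) = 2.6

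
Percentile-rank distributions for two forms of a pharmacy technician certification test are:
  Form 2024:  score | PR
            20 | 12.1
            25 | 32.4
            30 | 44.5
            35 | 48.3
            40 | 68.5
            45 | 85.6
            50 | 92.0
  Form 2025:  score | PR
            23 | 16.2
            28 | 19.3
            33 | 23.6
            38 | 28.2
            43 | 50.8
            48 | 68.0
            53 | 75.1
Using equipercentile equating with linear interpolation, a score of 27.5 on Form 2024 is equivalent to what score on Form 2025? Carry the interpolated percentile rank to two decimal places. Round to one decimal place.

PR of 27.5 on Form 2024: 32.4 + (27.5 − 25)/(30 − 25) × (44.5 − 32.4) = 38.45
On Form 2025, PR 38.45 falls between score 38 (PR 28.2) and 43 (PR 50.8).
Interpolate: 38 + (38.45 − 28.2)/(50.8 − 28.2) × (43 − 38) = 40.3

40.3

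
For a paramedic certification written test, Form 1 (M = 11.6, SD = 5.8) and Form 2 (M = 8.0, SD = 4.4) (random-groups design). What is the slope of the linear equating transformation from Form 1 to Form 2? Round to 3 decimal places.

A = SD_Y / SD_X = 4.4 / 5.8 = 0.759

0.759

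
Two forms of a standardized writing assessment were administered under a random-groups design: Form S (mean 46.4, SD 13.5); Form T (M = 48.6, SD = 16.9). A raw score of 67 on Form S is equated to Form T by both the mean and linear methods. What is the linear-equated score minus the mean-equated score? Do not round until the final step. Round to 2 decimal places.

5.19

Mean-equated: 67 + (48.6 − 46.4) = 69.20
Linear-equated: (16.9/13.5)(67 − 46.4) + 48.6 = 74.388
Difference = 74.388 − 69.20 = 5.19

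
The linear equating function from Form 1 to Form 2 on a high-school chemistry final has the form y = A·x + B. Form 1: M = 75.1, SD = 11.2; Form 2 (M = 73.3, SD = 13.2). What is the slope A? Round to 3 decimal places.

A = SD_Y / SD_X = 13.2 / 11.2 = 1.179

1.179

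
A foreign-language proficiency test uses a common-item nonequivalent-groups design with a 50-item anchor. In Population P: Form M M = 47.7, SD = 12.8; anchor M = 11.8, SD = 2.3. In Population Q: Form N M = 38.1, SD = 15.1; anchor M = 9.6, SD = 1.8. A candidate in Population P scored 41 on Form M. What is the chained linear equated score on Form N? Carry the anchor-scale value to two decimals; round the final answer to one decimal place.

Form M → anchor (Population P): v = (2.3/12.8)(41 − 47.7) + 11.8 = 10.60
anchor → Form N (Population Q): y = (15.1/1.8)(10.60 − 9.6) + 38.1 = 46.5

46.5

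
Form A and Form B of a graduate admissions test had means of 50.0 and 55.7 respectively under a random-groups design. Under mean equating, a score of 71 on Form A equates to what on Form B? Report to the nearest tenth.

76.7

Mean equating: y = x + (M_Y − M_X) = 71 + (55.7 − 50.0) = 76.7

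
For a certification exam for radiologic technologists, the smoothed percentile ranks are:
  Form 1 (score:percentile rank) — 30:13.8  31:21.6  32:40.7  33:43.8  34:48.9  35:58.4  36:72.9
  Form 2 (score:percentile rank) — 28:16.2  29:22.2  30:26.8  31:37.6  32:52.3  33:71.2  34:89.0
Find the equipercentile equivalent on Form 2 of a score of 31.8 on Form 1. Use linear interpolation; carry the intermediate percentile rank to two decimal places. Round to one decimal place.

30.9

PR of 31.8 on Form 1: 21.6 + (31.8 − 31)/(32 − 31) × (40.7 − 21.6) = 36.88
On Form 2, PR 36.88 falls between score 30 (PR 26.8) and 31 (PR 37.6).
Interpolate: 30 + (36.88 − 26.8)/(37.6 − 26.8) × (31 − 30) = 30.9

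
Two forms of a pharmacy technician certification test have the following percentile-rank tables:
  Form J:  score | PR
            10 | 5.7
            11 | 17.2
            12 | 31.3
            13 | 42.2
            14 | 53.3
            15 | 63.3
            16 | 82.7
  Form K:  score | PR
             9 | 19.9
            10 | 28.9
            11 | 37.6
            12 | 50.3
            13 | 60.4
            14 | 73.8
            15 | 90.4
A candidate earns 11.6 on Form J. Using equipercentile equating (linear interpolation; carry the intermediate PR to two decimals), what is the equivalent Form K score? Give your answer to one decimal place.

PR of 11.6 on Form J: 17.2 + (11.6 − 11)/(12 − 11) × (31.3 − 17.2) = 25.66
On Form K, PR 25.66 falls between score 9 (PR 19.9) and 10 (PR 28.9).
Interpolate: 9 + (25.66 − 19.9)/(28.9 − 19.9) × (10 − 9) = 9.6

9.6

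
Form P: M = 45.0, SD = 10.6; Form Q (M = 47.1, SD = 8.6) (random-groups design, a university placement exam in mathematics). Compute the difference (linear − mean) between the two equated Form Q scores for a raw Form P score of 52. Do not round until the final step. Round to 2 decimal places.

-1.32

Mean-equated: 52 + (47.1 − 45.0) = 54.10
Linear-equated: (8.6/10.6)(52 − 45.0) + 47.1 = 52.779
Difference = 52.779 − 54.10 = -1.32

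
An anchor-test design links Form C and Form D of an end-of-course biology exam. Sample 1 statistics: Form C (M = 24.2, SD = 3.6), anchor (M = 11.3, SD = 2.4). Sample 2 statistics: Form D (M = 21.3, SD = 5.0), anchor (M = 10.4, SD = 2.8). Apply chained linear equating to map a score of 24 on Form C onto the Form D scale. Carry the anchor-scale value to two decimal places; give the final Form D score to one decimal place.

Form C → anchor (Sample 1): v = (2.4/3.6)(24 − 24.2) + 11.3 = 11.17
anchor → Form D (Sample 2): y = (5.0/2.8)(11.17 − 10.4) + 21.3 = 22.7

22.7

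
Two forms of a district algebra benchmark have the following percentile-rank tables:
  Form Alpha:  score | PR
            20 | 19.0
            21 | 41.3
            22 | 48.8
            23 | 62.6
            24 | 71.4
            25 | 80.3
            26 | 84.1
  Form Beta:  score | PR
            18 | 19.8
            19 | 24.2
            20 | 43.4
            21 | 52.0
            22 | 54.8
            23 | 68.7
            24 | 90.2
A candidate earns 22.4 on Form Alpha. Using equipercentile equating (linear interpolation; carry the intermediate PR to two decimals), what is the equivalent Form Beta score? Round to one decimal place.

21.8

PR of 22.4 on Form Alpha: 48.8 + (22.4 − 22)/(23 − 22) × (62.6 − 48.8) = 54.32
On Form Beta, PR 54.32 falls between score 21 (PR 52.0) and 22 (PR 54.8).
Interpolate: 21 + (54.32 − 52.0)/(54.8 − 52.0) × (22 − 21) = 21.8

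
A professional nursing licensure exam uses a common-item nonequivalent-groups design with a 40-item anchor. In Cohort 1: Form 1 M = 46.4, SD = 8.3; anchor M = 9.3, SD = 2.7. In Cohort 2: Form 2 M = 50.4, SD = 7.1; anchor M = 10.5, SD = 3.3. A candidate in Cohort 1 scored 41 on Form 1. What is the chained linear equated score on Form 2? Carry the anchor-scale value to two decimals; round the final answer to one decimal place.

44.0

Form 1 → anchor (Cohort 1): v = (2.7/8.3)(41 − 46.4) + 9.3 = 7.54
anchor → Form 2 (Cohort 2): y = (7.1/3.3)(7.54 − 10.5) + 50.4 = 44.0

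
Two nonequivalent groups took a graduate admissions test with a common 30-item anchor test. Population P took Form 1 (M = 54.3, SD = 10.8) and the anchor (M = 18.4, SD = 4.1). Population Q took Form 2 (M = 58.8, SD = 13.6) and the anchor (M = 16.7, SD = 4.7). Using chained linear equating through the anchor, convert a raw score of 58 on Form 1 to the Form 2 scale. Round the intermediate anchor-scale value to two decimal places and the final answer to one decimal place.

Form 1 → anchor (Population P): v = (4.1/10.8)(58 − 54.3) + 18.4 = 19.80
anchor → Form 2 (Population Q): y = (13.6/4.7)(19.80 − 16.7) + 58.8 = 67.8

67.8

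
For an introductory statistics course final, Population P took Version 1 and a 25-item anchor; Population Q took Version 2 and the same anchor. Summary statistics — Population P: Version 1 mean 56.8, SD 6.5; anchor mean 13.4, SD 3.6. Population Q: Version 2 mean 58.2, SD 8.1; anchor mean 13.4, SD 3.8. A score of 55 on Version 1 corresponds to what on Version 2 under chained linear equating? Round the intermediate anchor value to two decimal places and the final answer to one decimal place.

56.1

Version 1 → anchor (Population P): v = (3.6/6.5)(55 − 56.8) + 13.4 = 12.40
anchor → Version 2 (Population Q): y = (8.1/3.8)(12.40 − 13.4) + 58.2 = 56.1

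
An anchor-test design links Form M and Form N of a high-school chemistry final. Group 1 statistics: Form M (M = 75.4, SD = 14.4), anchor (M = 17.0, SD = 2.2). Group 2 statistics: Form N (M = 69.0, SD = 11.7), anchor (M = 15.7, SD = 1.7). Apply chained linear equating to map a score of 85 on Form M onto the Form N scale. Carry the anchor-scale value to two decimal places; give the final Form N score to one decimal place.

88.1

Form M → anchor (Group 1): v = (2.2/14.4)(85 − 75.4) + 17.0 = 18.47
anchor → Form N (Group 2): y = (11.7/1.7)(18.47 − 15.7) + 69.0 = 88.1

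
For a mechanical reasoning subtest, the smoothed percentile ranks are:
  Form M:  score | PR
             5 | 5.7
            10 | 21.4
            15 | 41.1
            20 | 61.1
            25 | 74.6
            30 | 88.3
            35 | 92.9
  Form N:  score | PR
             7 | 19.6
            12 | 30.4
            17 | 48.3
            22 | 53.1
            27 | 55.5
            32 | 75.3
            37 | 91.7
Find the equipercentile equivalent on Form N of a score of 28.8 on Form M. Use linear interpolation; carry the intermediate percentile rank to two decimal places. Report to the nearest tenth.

PR of 28.8 on Form M: 74.6 + (28.8 − 25)/(30 − 25) × (88.3 − 74.6) = 85.01
On Form N, PR 85.01 falls between score 32 (PR 75.3) and 37 (PR 91.7).
Interpolate: 32 + (85.01 − 75.3)/(91.7 − 75.3) × (37 − 32) = 35.0

35.0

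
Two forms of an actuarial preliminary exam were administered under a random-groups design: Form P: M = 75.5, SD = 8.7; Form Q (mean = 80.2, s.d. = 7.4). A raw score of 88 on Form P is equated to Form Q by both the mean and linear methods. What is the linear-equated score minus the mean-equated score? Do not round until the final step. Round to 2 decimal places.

Mean-equated: 88 + (80.2 − 75.5) = 92.70
Linear-equated: (7.4/8.7)(88 − 75.5) + 80.2 = 90.832
Difference = 90.832 − 92.70 = -1.87

-1.87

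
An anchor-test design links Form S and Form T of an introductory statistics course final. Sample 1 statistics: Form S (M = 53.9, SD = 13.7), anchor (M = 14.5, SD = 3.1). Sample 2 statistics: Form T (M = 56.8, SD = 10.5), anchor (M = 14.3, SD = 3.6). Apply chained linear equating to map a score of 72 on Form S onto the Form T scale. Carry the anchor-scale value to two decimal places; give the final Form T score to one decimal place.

69.3

Form S → anchor (Sample 1): v = (3.1/13.7)(72 − 53.9) + 14.5 = 18.60
anchor → Form T (Sample 2): y = (10.5/3.6)(18.60 − 14.3) + 56.8 = 69.3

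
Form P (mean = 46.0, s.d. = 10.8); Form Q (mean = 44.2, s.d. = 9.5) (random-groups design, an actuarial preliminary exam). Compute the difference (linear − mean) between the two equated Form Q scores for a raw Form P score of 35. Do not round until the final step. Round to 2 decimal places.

Mean-equated: 35 + (44.2 − 46.0) = 33.20
Linear-equated: (9.5/10.8)(35 − 46.0) + 44.2 = 34.524
Difference = 34.524 − 33.20 = 1.32

1.32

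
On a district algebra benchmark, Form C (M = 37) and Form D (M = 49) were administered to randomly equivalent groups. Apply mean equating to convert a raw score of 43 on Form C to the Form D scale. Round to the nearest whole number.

Mean equating: y = x + (M_Y − M_X) = 43 + (49 − 37) = 55

55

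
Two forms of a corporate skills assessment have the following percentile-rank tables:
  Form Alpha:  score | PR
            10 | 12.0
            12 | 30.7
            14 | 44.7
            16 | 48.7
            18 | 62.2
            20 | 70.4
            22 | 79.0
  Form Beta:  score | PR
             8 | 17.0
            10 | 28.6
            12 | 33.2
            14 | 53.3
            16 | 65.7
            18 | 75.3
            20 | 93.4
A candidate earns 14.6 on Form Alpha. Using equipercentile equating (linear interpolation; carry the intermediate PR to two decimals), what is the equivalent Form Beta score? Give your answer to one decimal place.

13.3

PR of 14.6 on Form Alpha: 44.7 + (14.6 − 14)/(16 − 14) × (48.7 − 44.7) = 45.90
On Form Beta, PR 45.90 falls between score 12 (PR 33.2) and 14 (PR 53.3).
Interpolate: 12 + (45.90 − 33.2)/(53.3 − 33.2) × (14 − 12) = 13.3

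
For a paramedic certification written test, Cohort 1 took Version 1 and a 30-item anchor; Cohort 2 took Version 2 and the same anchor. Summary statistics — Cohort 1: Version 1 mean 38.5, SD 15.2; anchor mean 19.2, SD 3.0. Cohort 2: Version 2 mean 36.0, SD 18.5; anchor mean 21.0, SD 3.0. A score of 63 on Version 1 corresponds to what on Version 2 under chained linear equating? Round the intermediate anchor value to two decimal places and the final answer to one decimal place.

54.7

Version 1 → anchor (Cohort 1): v = (3.0/15.2)(63 − 38.5) + 19.2 = 24.04
anchor → Version 2 (Cohort 2): y = (18.5/3.0)(24.04 − 21.0) + 36.0 = 54.7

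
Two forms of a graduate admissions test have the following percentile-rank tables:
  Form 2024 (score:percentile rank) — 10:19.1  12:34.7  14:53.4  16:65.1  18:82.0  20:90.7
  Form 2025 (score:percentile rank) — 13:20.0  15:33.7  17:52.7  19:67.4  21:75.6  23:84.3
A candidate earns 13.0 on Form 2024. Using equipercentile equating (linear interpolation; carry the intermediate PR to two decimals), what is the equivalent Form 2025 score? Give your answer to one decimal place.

PR of 13.0 on Form 2024: 34.7 + (13.0 − 12)/(14 − 12) × (53.4 − 34.7) = 44.05
On Form 2025, PR 44.05 falls between score 15 (PR 33.7) and 17 (PR 52.7).
Interpolate: 15 + (44.05 − 33.7)/(52.7 − 33.7) × (17 − 15) = 16.1

16.1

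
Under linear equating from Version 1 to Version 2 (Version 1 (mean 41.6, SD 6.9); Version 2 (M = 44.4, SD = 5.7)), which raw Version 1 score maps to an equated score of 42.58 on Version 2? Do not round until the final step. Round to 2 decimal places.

39.40

Invert y = (SD_Y/SD_X)(x − M_X) + M_Y:
x = (SD_X/SD_Y)(y − M_Y) + M_X = (6.9/5.7)(42.58 − 44.4) + 41.6
x = 1.210526 × -1.820 + 41.6 = 39.40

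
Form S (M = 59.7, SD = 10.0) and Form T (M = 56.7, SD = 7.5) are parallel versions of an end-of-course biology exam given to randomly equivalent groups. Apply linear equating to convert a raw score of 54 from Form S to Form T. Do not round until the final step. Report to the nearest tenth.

52.4

Linear equating: y = (SD_Y/SD_X)(x − M_X) + M_Y
y = (7.5/10.0)(54 − 59.7) + 56.7
y = 0.750000 × -5.7 + 56.7 = -4.2750 + 56.7 = 52.4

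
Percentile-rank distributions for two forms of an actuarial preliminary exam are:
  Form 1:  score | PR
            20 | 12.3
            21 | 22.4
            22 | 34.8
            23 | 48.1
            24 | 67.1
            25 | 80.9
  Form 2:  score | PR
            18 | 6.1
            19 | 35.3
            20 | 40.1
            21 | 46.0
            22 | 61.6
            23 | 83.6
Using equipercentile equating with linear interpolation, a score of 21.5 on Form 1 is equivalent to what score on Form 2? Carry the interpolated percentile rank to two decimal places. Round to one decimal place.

PR of 21.5 on Form 1: 22.4 + (21.5 − 21)/(22 − 21) × (34.8 − 22.4) = 28.60
On Form 2, PR 28.60 falls between score 18 (PR 6.1) and 19 (PR 35.3).
Interpolate: 18 + (28.60 − 6.1)/(35.3 − 6.1) × (19 − 18) = 18.8

18.8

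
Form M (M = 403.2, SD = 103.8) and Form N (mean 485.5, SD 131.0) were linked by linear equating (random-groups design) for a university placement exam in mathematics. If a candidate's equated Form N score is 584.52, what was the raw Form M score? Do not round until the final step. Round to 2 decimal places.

481.66

Invert y = (SD_Y/SD_X)(x − M_X) + M_Y:
x = (SD_X/SD_Y)(y − M_Y) + M_X = (103.8/131.0)(584.52 − 485.5) + 403.2
x = 0.792366 × 99.020 + 403.2 = 481.66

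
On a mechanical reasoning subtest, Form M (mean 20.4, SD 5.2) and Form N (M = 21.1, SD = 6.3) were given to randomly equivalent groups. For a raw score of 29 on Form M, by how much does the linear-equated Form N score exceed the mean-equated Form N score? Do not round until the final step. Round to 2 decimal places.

Mean-equated: 29 + (21.1 − 20.4) = 29.70
Linear-equated: (6.3/5.2)(29 − 20.4) + 21.1 = 31.519
Difference = 31.519 − 29.70 = 1.82

1.82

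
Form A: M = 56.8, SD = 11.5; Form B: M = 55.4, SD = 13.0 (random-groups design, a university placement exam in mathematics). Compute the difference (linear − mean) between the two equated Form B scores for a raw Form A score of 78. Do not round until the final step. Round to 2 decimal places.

Mean-equated: 78 + (55.4 − 56.8) = 76.60
Linear-equated: (13.0/11.5)(78 − 56.8) + 55.4 = 79.365
Difference = 79.365 − 76.60 = 2.77

2.77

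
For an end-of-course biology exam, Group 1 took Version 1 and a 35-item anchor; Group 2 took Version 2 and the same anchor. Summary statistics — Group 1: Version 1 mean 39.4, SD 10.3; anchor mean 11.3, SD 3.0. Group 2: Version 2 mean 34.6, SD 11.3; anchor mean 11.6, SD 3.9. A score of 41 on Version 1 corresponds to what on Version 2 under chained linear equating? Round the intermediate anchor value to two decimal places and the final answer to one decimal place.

Version 1 → anchor (Group 1): v = (3.0/10.3)(41 − 39.4) + 11.3 = 11.77
anchor → Version 2 (Group 2): y = (11.3/3.9)(11.77 − 11.6) + 34.6 = 35.1

35.1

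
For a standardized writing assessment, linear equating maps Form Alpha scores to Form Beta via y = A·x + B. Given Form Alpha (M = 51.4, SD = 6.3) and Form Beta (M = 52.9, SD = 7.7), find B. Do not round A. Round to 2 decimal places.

-9.92

A = SD_Y / SD_X = 7.7 / 6.3 = 1.222222
B = M_Y − A·M_X = 52.9 − 1.222222 × 51.4 = -9.92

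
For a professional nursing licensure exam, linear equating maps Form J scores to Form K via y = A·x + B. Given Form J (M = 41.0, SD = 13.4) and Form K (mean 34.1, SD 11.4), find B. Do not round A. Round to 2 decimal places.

A = SD_Y / SD_X = 11.4 / 13.4 = 0.850746
B = M_Y − A·M_X = 34.1 − 0.850746 × 41.0 = -0.78

-0.78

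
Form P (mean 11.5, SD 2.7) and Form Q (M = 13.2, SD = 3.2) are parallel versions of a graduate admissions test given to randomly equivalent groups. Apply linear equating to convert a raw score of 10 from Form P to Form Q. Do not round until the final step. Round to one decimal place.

11.4

Linear equating: y = (SD_Y/SD_X)(x − M_X) + M_Y
y = (3.2/2.7)(10 − 11.5) + 13.2
y = 1.185185 × -1.5 + 13.2 = -1.7778 + 13.2 = 11.4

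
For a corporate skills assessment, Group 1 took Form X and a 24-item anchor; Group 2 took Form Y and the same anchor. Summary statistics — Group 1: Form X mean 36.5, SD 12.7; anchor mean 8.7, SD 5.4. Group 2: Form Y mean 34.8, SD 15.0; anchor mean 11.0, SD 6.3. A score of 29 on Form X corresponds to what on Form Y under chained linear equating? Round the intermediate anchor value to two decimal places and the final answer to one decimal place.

21.7

Form X → anchor (Group 1): v = (5.4/12.7)(29 − 36.5) + 8.7 = 5.51
anchor → Form Y (Group 2): y = (15.0/6.3)(5.51 − 11.0) + 34.8 = 21.7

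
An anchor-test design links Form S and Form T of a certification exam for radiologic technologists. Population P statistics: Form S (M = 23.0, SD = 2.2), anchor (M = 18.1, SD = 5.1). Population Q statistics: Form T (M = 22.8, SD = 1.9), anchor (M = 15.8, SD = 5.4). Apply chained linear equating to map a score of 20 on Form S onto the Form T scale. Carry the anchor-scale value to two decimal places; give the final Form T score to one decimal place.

21.2

Form S → anchor (Population P): v = (5.1/2.2)(20 − 23.0) + 18.1 = 11.15
anchor → Form T (Population Q): y = (1.9/5.4)(11.15 − 15.8) + 22.8 = 21.2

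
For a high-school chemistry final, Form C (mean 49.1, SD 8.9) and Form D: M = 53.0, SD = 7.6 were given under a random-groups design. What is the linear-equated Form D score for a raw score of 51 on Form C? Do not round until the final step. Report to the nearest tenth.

Linear equating: y = (SD_Y/SD_X)(x − M_X) + M_Y
y = (7.6/8.9)(51 − 49.1) + 53.0
y = 0.853933 × 1.9 + 53.0 = 1.6225 + 53.0 = 54.6

54.6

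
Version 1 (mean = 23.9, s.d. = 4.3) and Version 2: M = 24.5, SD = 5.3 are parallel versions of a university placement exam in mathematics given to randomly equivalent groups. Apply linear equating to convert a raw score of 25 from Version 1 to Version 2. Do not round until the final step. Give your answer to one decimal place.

25.9

Linear equating: y = (SD_Y/SD_X)(x − M_X) + M_Y
y = (5.3/4.3)(25 − 23.9) + 24.5
y = 1.232558 × 1.1 + 24.5 = 1.3558 + 24.5 = 25.9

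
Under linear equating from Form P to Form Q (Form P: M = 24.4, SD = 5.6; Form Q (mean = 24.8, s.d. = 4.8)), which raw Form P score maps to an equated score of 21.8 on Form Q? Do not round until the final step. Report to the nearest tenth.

20.9

Invert y = (SD_Y/SD_X)(x − M_X) + M_Y:
x = (SD_X/SD_Y)(y − M_Y) + M_X = (5.6/4.8)(21.8 − 24.8) + 24.4
x = 1.166667 × -3.000 + 24.4 = 20.9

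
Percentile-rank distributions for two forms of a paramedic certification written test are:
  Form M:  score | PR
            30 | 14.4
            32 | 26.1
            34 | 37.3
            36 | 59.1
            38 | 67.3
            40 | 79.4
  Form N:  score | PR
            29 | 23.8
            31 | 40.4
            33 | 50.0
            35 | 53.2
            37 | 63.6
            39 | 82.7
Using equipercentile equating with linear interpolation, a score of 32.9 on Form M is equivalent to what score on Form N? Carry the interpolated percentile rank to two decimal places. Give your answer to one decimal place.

29.9

PR of 32.9 on Form M: 26.1 + (32.9 − 32)/(34 − 32) × (37.3 − 26.1) = 31.14
On Form N, PR 31.14 falls between score 29 (PR 23.8) and 31 (PR 40.4).
Interpolate: 29 + (31.14 − 23.8)/(40.4 − 23.8) × (31 − 29) = 29.9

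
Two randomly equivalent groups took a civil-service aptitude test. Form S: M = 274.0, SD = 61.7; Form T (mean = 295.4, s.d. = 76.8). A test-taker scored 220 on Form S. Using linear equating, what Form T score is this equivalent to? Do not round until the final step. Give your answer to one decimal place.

Linear equating: y = (SD_Y/SD_X)(x − M_X) + M_Y
y = (76.8/61.7)(220 − 274.0) + 295.4
y = 1.244733 × -54.0 + 295.4 = -67.2156 + 295.4 = 228.2

228.2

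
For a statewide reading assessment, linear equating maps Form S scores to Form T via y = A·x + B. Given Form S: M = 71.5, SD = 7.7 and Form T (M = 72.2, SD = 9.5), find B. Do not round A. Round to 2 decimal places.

A = SD_Y / SD_X = 9.5 / 7.7 = 1.233766
B = M_Y − A·M_X = 72.2 − 1.233766 × 71.5 = -16.01

-16.01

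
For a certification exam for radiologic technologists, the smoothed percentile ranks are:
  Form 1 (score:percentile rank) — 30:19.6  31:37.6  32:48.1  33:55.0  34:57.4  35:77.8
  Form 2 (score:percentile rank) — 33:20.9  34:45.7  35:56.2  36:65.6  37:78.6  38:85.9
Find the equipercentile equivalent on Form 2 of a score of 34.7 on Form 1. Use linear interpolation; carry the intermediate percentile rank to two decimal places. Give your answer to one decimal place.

PR of 34.7 on Form 1: 57.4 + (34.7 − 34)/(35 − 34) × (77.8 − 57.4) = 71.68
On Form 2, PR 71.68 falls between score 36 (PR 65.6) and 37 (PR 78.6).
Interpolate: 36 + (71.68 − 65.6)/(78.6 − 65.6) × (37 − 36) = 36.5

36.5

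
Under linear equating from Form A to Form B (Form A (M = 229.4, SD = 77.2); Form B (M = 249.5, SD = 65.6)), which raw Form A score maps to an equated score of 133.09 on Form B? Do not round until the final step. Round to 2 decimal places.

92.41

Invert y = (SD_Y/SD_X)(x − M_X) + M_Y:
x = (SD_X/SD_Y)(y − M_Y) + M_X = (77.2/65.6)(133.09 − 249.5) + 229.4
x = 1.176829 × -116.410 + 229.4 = 92.41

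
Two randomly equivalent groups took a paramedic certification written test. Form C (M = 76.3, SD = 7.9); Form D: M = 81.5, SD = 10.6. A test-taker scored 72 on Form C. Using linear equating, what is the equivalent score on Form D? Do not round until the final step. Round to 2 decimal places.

75.73

Linear equating: y = (SD_Y/SD_X)(x − M_X) + M_Y
y = (10.6/7.9)(72 − 76.3) + 81.5
y = 1.341772 × -4.3 + 81.5 = -5.7696 + 81.5 = 75.73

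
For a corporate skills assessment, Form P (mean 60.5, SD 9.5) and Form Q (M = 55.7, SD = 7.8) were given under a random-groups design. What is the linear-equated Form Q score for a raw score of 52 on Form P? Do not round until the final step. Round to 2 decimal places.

Linear equating: y = (SD_Y/SD_X)(x − M_X) + M_Y
y = (7.8/9.5)(52 − 60.5) + 55.7
y = 0.821053 × -8.5 + 55.7 = -6.9789 + 55.7 = 48.72

48.72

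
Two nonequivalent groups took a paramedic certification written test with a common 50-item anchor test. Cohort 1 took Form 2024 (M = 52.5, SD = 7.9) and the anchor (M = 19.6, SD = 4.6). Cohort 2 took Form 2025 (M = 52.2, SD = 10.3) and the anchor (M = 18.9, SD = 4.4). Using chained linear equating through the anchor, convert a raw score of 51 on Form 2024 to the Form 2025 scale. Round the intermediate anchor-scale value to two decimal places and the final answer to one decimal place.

51.8

Form 2024 → anchor (Cohort 1): v = (4.6/7.9)(51 − 52.5) + 19.6 = 18.73
anchor → Form 2025 (Cohort 2): y = (10.3/4.4)(18.73 − 18.9) + 52.2 = 51.8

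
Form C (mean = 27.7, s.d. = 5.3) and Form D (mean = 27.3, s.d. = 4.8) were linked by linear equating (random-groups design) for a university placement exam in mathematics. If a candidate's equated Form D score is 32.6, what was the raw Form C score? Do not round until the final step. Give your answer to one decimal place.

33.6

Invert y = (SD_Y/SD_X)(x − M_X) + M_Y:
x = (SD_X/SD_Y)(y − M_Y) + M_X = (5.3/4.8)(32.6 − 27.3) + 27.7
x = 1.104167 × 5.300 + 27.7 = 33.6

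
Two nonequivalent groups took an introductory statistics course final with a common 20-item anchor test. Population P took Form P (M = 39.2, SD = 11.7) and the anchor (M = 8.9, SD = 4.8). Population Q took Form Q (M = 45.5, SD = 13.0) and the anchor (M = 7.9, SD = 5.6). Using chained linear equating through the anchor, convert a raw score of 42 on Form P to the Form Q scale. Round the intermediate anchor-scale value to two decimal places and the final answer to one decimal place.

Form P → anchor (Population P): v = (4.8/11.7)(42 − 39.2) + 8.9 = 10.05
anchor → Form Q (Population Q): y = (13.0/5.6)(10.05 − 7.9) + 45.5 = 50.5

50.5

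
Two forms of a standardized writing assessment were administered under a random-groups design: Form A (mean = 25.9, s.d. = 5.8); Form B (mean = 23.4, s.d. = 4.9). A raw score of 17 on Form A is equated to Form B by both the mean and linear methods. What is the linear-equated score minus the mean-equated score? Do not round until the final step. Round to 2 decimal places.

1.38

Mean-equated: 17 + (23.4 − 25.9) = 14.50
Linear-equated: (4.9/5.8)(17 − 25.9) + 23.4 = 15.881
Difference = 15.881 − 14.50 = 1.38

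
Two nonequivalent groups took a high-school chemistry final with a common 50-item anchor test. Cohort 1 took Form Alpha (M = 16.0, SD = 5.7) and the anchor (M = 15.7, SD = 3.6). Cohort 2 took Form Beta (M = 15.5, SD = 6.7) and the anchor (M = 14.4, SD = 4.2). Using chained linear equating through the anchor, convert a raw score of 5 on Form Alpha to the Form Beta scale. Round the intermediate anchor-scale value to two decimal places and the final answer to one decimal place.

Form Alpha → anchor (Cohort 1): v = (3.6/5.7)(5 − 16.0) + 15.7 = 8.75
anchor → Form Beta (Cohort 2): y = (6.7/4.2)(8.75 − 14.4) + 15.5 = 6.5

6.5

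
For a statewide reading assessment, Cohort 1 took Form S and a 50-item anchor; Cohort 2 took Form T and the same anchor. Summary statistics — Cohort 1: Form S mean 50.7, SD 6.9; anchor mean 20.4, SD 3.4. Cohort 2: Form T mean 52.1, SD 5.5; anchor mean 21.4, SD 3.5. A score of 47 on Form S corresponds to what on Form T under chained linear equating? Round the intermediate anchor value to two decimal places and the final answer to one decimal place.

47.7

Form S → anchor (Cohort 1): v = (3.4/6.9)(47 − 50.7) + 20.4 = 18.58
anchor → Form T (Cohort 2): y = (5.5/3.5)(18.58 − 21.4) + 52.1 = 47.7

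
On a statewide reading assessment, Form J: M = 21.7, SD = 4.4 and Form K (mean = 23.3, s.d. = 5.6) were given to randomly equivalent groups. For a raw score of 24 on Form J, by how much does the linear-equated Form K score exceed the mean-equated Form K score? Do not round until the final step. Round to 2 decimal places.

0.63

Mean-equated: 24 + (23.3 − 21.7) = 25.60
Linear-equated: (5.6/4.4)(24 − 21.7) + 23.3 = 26.227
Difference = 26.227 − 25.60 = 0.63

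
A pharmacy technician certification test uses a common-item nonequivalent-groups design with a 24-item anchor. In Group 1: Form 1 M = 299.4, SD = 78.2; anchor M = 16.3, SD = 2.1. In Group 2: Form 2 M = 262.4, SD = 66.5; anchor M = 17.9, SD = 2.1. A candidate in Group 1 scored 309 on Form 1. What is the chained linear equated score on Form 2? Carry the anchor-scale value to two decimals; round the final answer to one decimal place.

220.0

Form 1 → anchor (Group 1): v = (2.1/78.2)(309 − 299.4) + 16.3 = 16.56
anchor → Form 2 (Group 2): y = (66.5/2.1)(16.56 − 17.9) + 262.4 = 220.0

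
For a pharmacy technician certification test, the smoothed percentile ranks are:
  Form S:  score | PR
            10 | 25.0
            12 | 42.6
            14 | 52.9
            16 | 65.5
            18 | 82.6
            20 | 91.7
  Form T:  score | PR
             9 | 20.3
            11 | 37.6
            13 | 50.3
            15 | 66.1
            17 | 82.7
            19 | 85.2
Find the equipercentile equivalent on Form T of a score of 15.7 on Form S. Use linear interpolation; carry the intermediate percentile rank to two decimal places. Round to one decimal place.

PR of 15.7 on Form S: 52.9 + (15.7 − 14)/(16 − 14) × (65.5 − 52.9) = 63.61
On Form T, PR 63.61 falls between score 13 (PR 50.3) and 15 (PR 66.1).
Interpolate: 13 + (63.61 − 50.3)/(66.1 − 50.3) × (15 − 13) = 14.7

14.7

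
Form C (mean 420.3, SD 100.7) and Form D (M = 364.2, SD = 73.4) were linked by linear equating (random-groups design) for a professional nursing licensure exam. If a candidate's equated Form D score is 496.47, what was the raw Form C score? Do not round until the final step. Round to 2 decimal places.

Invert y = (SD_Y/SD_X)(x − M_X) + M_Y:
x = (SD_X/SD_Y)(y − M_Y) + M_X = (100.7/73.4)(496.47 − 364.2) + 420.3
x = 1.371935 × 132.270 + 420.3 = 601.77

601.77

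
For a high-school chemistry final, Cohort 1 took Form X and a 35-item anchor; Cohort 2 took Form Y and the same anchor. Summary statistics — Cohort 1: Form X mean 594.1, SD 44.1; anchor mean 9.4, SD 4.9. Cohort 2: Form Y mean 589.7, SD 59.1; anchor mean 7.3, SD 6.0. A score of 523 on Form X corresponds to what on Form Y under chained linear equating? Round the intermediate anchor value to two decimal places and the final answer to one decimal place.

Form X → anchor (Cohort 1): v = (4.9/44.1)(523 − 594.1) + 9.4 = 1.50
anchor → Form Y (Cohort 2): y = (59.1/6.0)(1.50 − 7.3) + 589.7 = 532.6

532.6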